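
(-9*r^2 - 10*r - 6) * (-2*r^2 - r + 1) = 18*r^4 + 29*r^3 + 13*r^2 - 4*r - 6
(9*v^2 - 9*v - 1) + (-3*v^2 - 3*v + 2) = 6*v^2 - 12*v + 1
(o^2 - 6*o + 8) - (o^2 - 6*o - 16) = 24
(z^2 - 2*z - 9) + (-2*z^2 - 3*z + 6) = -z^2 - 5*z - 3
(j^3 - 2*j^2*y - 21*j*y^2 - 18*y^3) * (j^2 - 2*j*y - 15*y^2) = j^5 - 4*j^4*y - 32*j^3*y^2 + 54*j^2*y^3 + 351*j*y^4 + 270*y^5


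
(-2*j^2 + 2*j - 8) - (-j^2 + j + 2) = -j^2 + j - 10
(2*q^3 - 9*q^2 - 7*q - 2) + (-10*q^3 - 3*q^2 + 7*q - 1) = -8*q^3 - 12*q^2 - 3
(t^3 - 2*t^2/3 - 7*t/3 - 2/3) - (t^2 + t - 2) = t^3 - 5*t^2/3 - 10*t/3 + 4/3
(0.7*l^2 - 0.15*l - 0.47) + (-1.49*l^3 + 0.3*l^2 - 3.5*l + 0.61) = -1.49*l^3 + 1.0*l^2 - 3.65*l + 0.14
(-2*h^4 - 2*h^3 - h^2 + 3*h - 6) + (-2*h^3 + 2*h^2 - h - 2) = -2*h^4 - 4*h^3 + h^2 + 2*h - 8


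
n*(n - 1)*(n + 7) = n^3 + 6*n^2 - 7*n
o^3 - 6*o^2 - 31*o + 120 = (o - 8)*(o - 3)*(o + 5)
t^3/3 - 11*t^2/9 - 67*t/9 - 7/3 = (t/3 + 1)*(t - 7)*(t + 1/3)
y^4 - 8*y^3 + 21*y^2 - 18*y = y*(y - 3)^2*(y - 2)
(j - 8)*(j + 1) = j^2 - 7*j - 8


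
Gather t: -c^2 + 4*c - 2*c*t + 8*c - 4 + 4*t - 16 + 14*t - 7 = -c^2 + 12*c + t*(18 - 2*c) - 27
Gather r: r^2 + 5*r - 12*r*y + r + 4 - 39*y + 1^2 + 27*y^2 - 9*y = r^2 + r*(6 - 12*y) + 27*y^2 - 48*y + 5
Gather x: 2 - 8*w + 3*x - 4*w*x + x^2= -8*w + x^2 + x*(3 - 4*w) + 2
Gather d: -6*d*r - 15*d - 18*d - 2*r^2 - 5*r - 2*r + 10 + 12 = d*(-6*r - 33) - 2*r^2 - 7*r + 22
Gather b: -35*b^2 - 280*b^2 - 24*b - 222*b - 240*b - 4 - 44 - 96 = -315*b^2 - 486*b - 144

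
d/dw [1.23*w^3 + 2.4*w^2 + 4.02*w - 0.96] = 3.69*w^2 + 4.8*w + 4.02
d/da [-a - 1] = -1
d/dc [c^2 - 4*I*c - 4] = 2*c - 4*I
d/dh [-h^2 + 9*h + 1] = 9 - 2*h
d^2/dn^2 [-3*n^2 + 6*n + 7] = -6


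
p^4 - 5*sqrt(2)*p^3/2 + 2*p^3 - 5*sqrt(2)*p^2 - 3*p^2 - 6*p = p*(p + 2)*(p - 3*sqrt(2))*(p + sqrt(2)/2)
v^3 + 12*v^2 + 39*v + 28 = (v + 1)*(v + 4)*(v + 7)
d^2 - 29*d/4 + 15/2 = (d - 6)*(d - 5/4)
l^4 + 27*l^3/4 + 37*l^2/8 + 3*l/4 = l*(l + 1/4)*(l + 1/2)*(l + 6)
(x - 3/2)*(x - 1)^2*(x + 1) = x^4 - 5*x^3/2 + x^2/2 + 5*x/2 - 3/2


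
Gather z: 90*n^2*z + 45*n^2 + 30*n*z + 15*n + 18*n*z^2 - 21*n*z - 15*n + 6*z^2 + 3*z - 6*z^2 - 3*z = 45*n^2 + 18*n*z^2 + z*(90*n^2 + 9*n)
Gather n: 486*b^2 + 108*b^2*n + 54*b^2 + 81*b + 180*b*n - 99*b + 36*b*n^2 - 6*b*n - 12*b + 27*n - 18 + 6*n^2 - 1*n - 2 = 540*b^2 - 30*b + n^2*(36*b + 6) + n*(108*b^2 + 174*b + 26) - 20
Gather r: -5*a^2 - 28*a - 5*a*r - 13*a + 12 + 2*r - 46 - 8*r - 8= -5*a^2 - 41*a + r*(-5*a - 6) - 42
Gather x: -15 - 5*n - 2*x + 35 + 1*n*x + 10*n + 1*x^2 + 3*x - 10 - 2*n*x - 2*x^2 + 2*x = 5*n - x^2 + x*(3 - n) + 10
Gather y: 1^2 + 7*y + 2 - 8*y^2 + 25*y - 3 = -8*y^2 + 32*y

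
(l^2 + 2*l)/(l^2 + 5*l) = (l + 2)/(l + 5)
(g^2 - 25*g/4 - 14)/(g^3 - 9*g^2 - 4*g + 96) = (g + 7/4)/(g^2 - g - 12)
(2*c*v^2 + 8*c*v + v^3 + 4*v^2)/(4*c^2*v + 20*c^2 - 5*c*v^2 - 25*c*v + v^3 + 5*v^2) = v*(2*c*v + 8*c + v^2 + 4*v)/(4*c^2*v + 20*c^2 - 5*c*v^2 - 25*c*v + v^3 + 5*v^2)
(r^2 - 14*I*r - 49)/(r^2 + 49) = (r - 7*I)/(r + 7*I)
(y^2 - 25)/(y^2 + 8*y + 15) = (y - 5)/(y + 3)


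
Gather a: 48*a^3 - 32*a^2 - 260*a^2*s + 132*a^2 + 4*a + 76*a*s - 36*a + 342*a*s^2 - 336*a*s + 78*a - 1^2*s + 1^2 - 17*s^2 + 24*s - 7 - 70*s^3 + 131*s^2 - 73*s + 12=48*a^3 + a^2*(100 - 260*s) + a*(342*s^2 - 260*s + 46) - 70*s^3 + 114*s^2 - 50*s + 6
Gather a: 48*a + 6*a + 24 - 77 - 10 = 54*a - 63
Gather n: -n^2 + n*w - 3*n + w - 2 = -n^2 + n*(w - 3) + w - 2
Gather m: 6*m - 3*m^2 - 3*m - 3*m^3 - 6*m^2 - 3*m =-3*m^3 - 9*m^2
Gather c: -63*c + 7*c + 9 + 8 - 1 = 16 - 56*c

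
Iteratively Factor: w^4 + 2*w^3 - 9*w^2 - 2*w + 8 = (w + 1)*(w^3 + w^2 - 10*w + 8) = (w - 2)*(w + 1)*(w^2 + 3*w - 4) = (w - 2)*(w - 1)*(w + 1)*(w + 4)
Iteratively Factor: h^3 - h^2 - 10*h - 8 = (h + 1)*(h^2 - 2*h - 8) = (h + 1)*(h + 2)*(h - 4)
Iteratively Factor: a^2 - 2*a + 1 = (a - 1)*(a - 1)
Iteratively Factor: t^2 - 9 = (t + 3)*(t - 3)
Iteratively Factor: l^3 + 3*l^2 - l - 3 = (l + 1)*(l^2 + 2*l - 3) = (l + 1)*(l + 3)*(l - 1)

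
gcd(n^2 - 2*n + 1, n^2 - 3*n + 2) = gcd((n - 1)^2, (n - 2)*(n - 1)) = n - 1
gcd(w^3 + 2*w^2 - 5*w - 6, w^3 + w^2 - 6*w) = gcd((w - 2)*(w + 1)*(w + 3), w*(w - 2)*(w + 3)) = w^2 + w - 6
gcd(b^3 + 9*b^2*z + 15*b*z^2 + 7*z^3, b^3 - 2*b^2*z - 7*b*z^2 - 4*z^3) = b^2 + 2*b*z + z^2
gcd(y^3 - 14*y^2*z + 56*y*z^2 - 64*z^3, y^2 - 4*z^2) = y - 2*z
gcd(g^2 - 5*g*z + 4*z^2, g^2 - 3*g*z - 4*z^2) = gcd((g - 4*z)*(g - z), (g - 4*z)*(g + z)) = -g + 4*z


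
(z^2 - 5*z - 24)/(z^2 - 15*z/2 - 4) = 2*(z + 3)/(2*z + 1)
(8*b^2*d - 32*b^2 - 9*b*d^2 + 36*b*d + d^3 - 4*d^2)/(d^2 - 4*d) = 8*b^2/d - 9*b + d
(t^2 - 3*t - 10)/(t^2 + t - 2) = (t - 5)/(t - 1)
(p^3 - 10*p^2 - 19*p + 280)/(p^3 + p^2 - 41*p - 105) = (p - 8)/(p + 3)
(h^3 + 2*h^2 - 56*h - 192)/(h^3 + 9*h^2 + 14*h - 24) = (h - 8)/(h - 1)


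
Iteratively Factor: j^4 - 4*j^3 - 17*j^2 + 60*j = (j)*(j^3 - 4*j^2 - 17*j + 60) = j*(j - 5)*(j^2 + j - 12) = j*(j - 5)*(j + 4)*(j - 3)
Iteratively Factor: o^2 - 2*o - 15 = (o + 3)*(o - 5)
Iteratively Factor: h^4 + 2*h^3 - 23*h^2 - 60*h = (h + 4)*(h^3 - 2*h^2 - 15*h) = (h + 3)*(h + 4)*(h^2 - 5*h) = h*(h + 3)*(h + 4)*(h - 5)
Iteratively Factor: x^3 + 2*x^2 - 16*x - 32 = (x - 4)*(x^2 + 6*x + 8) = (x - 4)*(x + 4)*(x + 2)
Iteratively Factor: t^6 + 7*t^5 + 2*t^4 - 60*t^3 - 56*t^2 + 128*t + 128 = (t + 1)*(t^5 + 6*t^4 - 4*t^3 - 56*t^2 + 128) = (t - 2)*(t + 1)*(t^4 + 8*t^3 + 12*t^2 - 32*t - 64) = (t - 2)^2*(t + 1)*(t^3 + 10*t^2 + 32*t + 32) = (t - 2)^2*(t + 1)*(t + 4)*(t^2 + 6*t + 8) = (t - 2)^2*(t + 1)*(t + 4)^2*(t + 2)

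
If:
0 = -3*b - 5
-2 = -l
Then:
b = -5/3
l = 2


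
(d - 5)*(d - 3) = d^2 - 8*d + 15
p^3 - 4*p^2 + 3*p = p*(p - 3)*(p - 1)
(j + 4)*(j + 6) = j^2 + 10*j + 24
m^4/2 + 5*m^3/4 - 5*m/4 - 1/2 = (m/2 + 1)*(m - 1)*(m + 1/2)*(m + 1)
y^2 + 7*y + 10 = (y + 2)*(y + 5)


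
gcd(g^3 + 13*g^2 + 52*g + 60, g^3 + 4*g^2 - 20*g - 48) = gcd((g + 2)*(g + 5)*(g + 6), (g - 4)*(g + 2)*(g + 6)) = g^2 + 8*g + 12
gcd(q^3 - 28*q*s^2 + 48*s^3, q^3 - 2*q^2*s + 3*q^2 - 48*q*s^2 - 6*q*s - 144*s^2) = q + 6*s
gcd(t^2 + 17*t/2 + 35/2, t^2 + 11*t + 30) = t + 5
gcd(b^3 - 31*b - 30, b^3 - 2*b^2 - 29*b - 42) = 1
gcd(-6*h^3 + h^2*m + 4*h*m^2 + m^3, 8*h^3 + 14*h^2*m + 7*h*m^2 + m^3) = 2*h + m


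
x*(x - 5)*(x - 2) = x^3 - 7*x^2 + 10*x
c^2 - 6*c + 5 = (c - 5)*(c - 1)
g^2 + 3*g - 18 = (g - 3)*(g + 6)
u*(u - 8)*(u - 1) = u^3 - 9*u^2 + 8*u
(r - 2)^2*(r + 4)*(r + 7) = r^4 + 7*r^3 - 12*r^2 - 68*r + 112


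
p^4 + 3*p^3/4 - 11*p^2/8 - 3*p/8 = p*(p - 1)*(p + 1/4)*(p + 3/2)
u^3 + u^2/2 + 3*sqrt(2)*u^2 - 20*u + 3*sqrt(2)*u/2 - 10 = (u + 1/2)*(u - 2*sqrt(2))*(u + 5*sqrt(2))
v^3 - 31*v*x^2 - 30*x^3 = (v - 6*x)*(v + x)*(v + 5*x)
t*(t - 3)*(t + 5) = t^3 + 2*t^2 - 15*t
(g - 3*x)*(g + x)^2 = g^3 - g^2*x - 5*g*x^2 - 3*x^3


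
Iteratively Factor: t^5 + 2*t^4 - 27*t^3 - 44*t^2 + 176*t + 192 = (t + 1)*(t^4 + t^3 - 28*t^2 - 16*t + 192) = (t + 1)*(t + 4)*(t^3 - 3*t^2 - 16*t + 48) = (t - 3)*(t + 1)*(t + 4)*(t^2 - 16) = (t - 3)*(t + 1)*(t + 4)^2*(t - 4)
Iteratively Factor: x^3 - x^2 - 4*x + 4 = (x - 1)*(x^2 - 4) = (x - 1)*(x + 2)*(x - 2)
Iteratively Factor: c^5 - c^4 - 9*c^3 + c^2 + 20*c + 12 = (c + 1)*(c^4 - 2*c^3 - 7*c^2 + 8*c + 12) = (c - 3)*(c + 1)*(c^3 + c^2 - 4*c - 4) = (c - 3)*(c - 2)*(c + 1)*(c^2 + 3*c + 2) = (c - 3)*(c - 2)*(c + 1)^2*(c + 2)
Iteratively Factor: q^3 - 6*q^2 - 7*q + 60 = (q - 4)*(q^2 - 2*q - 15) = (q - 4)*(q + 3)*(q - 5)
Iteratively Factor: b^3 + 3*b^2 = (b + 3)*(b^2) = b*(b + 3)*(b)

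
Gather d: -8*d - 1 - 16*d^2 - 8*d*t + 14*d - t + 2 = -16*d^2 + d*(6 - 8*t) - t + 1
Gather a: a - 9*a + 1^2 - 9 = -8*a - 8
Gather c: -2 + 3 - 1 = 0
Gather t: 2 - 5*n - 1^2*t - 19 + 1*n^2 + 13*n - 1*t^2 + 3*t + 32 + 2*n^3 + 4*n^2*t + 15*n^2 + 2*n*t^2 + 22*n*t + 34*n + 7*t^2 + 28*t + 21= 2*n^3 + 16*n^2 + 42*n + t^2*(2*n + 6) + t*(4*n^2 + 22*n + 30) + 36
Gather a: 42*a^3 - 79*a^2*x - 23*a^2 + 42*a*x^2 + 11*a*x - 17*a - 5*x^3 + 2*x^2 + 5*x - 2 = 42*a^3 + a^2*(-79*x - 23) + a*(42*x^2 + 11*x - 17) - 5*x^3 + 2*x^2 + 5*x - 2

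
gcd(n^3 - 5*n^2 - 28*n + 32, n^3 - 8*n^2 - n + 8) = n^2 - 9*n + 8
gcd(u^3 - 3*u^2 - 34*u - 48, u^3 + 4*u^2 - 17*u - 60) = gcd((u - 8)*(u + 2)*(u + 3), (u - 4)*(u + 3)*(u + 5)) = u + 3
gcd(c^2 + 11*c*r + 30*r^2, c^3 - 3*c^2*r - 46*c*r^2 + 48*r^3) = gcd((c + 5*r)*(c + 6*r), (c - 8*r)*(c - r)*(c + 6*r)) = c + 6*r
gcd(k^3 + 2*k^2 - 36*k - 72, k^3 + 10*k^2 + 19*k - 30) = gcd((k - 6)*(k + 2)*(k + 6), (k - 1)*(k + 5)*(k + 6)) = k + 6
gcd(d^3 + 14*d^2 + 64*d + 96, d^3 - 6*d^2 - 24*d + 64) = d + 4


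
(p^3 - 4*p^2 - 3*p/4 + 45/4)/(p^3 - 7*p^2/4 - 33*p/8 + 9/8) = 2*(2*p - 5)/(4*p - 1)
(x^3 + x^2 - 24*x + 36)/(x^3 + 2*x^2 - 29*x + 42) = (x + 6)/(x + 7)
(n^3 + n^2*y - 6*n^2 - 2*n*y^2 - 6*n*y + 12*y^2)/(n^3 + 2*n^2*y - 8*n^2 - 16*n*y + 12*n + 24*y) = (n - y)/(n - 2)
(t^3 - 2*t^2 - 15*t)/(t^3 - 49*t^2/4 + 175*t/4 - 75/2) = 4*t*(t + 3)/(4*t^2 - 29*t + 30)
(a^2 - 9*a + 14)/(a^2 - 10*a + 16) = (a - 7)/(a - 8)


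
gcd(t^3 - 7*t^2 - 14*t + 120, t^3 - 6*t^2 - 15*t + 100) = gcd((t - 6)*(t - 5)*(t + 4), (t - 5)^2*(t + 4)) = t^2 - t - 20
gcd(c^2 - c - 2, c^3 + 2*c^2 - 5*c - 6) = c^2 - c - 2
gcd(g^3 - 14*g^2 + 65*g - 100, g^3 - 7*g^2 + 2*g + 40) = g^2 - 9*g + 20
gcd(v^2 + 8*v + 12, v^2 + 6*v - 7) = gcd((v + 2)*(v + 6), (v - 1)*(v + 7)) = 1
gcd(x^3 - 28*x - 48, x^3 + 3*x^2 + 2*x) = x + 2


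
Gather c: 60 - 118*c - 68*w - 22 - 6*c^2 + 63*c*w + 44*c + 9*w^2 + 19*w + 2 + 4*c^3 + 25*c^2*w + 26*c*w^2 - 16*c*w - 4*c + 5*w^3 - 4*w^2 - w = 4*c^3 + c^2*(25*w - 6) + c*(26*w^2 + 47*w - 78) + 5*w^3 + 5*w^2 - 50*w + 40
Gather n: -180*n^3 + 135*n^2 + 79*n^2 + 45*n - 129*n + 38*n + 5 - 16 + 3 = -180*n^3 + 214*n^2 - 46*n - 8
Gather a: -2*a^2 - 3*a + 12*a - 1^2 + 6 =-2*a^2 + 9*a + 5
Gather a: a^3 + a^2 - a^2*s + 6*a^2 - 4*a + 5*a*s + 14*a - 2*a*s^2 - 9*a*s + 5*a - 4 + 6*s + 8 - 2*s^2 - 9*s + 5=a^3 + a^2*(7 - s) + a*(-2*s^2 - 4*s + 15) - 2*s^2 - 3*s + 9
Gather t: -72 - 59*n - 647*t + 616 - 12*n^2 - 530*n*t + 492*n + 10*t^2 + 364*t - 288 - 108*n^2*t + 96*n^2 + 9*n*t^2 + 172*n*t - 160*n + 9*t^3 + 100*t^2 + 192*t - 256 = 84*n^2 + 273*n + 9*t^3 + t^2*(9*n + 110) + t*(-108*n^2 - 358*n - 91)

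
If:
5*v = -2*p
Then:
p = -5*v/2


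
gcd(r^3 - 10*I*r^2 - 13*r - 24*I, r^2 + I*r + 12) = r - 3*I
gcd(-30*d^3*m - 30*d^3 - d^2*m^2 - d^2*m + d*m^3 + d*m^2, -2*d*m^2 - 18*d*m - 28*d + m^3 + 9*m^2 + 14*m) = 1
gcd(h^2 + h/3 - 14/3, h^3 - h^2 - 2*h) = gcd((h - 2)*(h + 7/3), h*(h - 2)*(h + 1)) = h - 2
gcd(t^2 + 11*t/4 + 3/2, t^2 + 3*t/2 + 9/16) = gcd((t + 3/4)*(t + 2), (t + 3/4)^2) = t + 3/4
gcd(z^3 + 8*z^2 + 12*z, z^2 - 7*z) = z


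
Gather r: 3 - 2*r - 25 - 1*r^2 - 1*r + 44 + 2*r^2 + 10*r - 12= r^2 + 7*r + 10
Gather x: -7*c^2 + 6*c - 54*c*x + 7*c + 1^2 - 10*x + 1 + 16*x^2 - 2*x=-7*c^2 + 13*c + 16*x^2 + x*(-54*c - 12) + 2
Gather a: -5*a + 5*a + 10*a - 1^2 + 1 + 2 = 10*a + 2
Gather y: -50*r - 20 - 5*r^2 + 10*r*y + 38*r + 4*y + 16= -5*r^2 - 12*r + y*(10*r + 4) - 4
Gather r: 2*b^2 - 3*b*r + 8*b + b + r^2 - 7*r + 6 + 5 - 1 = 2*b^2 + 9*b + r^2 + r*(-3*b - 7) + 10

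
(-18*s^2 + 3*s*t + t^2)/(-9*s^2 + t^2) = (6*s + t)/(3*s + t)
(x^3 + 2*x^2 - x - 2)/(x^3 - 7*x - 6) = (x - 1)/(x - 3)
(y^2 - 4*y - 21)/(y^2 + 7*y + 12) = (y - 7)/(y + 4)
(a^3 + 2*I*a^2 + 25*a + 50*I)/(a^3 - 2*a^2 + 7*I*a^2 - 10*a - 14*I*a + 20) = (a - 5*I)/(a - 2)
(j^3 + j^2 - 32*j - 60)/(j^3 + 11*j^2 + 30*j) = (j^2 - 4*j - 12)/(j*(j + 6))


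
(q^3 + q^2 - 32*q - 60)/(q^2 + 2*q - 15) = (q^2 - 4*q - 12)/(q - 3)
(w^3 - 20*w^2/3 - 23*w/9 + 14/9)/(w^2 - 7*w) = w + 1/3 - 2/(9*w)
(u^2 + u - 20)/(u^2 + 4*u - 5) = (u - 4)/(u - 1)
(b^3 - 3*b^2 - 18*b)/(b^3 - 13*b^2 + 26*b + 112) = b*(b^2 - 3*b - 18)/(b^3 - 13*b^2 + 26*b + 112)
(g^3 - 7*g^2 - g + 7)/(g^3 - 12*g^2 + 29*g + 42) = (g - 1)/(g - 6)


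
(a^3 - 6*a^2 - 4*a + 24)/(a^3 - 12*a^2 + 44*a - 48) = (a + 2)/(a - 4)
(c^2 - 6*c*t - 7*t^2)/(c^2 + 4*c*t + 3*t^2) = (c - 7*t)/(c + 3*t)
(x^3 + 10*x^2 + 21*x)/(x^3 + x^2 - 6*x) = (x + 7)/(x - 2)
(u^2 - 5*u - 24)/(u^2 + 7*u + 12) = (u - 8)/(u + 4)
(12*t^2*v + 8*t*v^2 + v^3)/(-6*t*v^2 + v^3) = (-12*t^2 - 8*t*v - v^2)/(v*(6*t - v))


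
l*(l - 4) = l^2 - 4*l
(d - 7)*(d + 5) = d^2 - 2*d - 35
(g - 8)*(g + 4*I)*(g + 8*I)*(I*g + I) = I*g^4 - 12*g^3 - 7*I*g^3 + 84*g^2 - 40*I*g^2 + 96*g + 224*I*g + 256*I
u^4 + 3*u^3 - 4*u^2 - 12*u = u*(u - 2)*(u + 2)*(u + 3)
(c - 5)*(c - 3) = c^2 - 8*c + 15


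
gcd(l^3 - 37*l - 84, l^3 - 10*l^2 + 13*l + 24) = 1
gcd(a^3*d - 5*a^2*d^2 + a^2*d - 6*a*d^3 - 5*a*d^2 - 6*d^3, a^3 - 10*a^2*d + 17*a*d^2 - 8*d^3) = 1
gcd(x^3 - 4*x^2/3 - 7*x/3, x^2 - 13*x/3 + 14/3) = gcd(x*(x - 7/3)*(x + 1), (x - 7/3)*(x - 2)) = x - 7/3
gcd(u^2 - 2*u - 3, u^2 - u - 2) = u + 1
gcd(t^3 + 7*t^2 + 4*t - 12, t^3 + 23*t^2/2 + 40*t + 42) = t^2 + 8*t + 12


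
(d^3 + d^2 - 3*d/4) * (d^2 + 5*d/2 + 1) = d^5 + 7*d^4/2 + 11*d^3/4 - 7*d^2/8 - 3*d/4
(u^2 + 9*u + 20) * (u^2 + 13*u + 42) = u^4 + 22*u^3 + 179*u^2 + 638*u + 840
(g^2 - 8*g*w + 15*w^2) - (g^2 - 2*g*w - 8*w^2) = -6*g*w + 23*w^2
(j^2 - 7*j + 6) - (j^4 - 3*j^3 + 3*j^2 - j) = -j^4 + 3*j^3 - 2*j^2 - 6*j + 6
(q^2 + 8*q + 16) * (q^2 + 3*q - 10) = q^4 + 11*q^3 + 30*q^2 - 32*q - 160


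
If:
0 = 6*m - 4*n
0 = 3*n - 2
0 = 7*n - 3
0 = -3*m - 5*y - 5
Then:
No Solution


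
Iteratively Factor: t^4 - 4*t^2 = (t - 2)*(t^3 + 2*t^2) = t*(t - 2)*(t^2 + 2*t) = t^2*(t - 2)*(t + 2)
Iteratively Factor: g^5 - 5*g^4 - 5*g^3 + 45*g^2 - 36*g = (g - 1)*(g^4 - 4*g^3 - 9*g^2 + 36*g) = (g - 1)*(g + 3)*(g^3 - 7*g^2 + 12*g) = g*(g - 1)*(g + 3)*(g^2 - 7*g + 12) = g*(g - 4)*(g - 1)*(g + 3)*(g - 3)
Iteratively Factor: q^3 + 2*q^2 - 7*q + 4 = (q + 4)*(q^2 - 2*q + 1) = (q - 1)*(q + 4)*(q - 1)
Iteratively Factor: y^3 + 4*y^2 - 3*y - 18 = (y + 3)*(y^2 + y - 6) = (y + 3)^2*(y - 2)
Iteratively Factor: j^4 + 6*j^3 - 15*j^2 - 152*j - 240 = (j + 4)*(j^3 + 2*j^2 - 23*j - 60) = (j - 5)*(j + 4)*(j^2 + 7*j + 12) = (j - 5)*(j + 4)^2*(j + 3)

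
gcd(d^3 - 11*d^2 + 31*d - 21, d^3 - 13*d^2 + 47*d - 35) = d^2 - 8*d + 7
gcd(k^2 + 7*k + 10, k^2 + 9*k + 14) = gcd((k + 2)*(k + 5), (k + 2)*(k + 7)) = k + 2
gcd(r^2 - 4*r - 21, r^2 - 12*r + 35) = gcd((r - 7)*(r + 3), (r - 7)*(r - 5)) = r - 7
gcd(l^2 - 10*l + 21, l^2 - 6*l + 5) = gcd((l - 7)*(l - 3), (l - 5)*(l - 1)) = 1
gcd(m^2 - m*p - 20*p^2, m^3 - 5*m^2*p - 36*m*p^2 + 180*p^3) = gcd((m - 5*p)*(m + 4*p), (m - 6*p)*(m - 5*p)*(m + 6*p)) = -m + 5*p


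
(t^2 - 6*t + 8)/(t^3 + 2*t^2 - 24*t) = (t - 2)/(t*(t + 6))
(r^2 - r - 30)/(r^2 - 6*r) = (r + 5)/r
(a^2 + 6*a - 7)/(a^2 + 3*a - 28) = (a - 1)/(a - 4)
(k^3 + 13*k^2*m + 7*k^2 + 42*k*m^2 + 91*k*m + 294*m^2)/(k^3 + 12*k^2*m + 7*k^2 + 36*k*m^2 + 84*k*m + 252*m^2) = (k + 7*m)/(k + 6*m)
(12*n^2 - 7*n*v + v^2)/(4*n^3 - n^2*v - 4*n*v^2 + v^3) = (-3*n + v)/(-n^2 + v^2)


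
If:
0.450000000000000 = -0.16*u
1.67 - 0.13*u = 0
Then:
No Solution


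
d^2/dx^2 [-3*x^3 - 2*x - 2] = -18*x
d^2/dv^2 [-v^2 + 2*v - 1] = -2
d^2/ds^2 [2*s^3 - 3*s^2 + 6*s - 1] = 12*s - 6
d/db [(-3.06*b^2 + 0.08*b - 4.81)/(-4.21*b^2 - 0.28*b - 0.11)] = (1.1936*b^2 - 39.827*b - 1.3556)/(17.7241*b^4 + 2.3576*b^3 + 1.0046*b^2 + 0.0616*b + 0.0121)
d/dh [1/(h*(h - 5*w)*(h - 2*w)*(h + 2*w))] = (-4*h^3 + 15*h^2*w + 8*h*w^2 - 20*w^3)/(h^2*(h^6 - 10*h^5*w + 17*h^4*w^2 + 80*h^3*w^3 - 184*h^2*w^4 - 160*h*w^5 + 400*w^6))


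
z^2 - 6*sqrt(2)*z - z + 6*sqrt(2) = (z - 1)*(z - 6*sqrt(2))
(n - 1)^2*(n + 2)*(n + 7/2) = n^4 + 7*n^3/2 - 3*n^2 - 17*n/2 + 7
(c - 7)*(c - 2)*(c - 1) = c^3 - 10*c^2 + 23*c - 14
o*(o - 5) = o^2 - 5*o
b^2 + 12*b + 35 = (b + 5)*(b + 7)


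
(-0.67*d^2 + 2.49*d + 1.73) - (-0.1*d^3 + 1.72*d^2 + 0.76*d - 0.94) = 0.1*d^3 - 2.39*d^2 + 1.73*d + 2.67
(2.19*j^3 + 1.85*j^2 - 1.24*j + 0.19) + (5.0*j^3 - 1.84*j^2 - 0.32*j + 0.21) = 7.19*j^3 + 0.01*j^2 - 1.56*j + 0.4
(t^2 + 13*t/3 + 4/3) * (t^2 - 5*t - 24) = t^4 - 2*t^3/3 - 133*t^2/3 - 332*t/3 - 32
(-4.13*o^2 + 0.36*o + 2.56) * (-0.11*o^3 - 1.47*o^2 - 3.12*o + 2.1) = 0.4543*o^5 + 6.0315*o^4 + 12.0748*o^3 - 13.5594*o^2 - 7.2312*o + 5.376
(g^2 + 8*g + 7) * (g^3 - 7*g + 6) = g^5 + 8*g^4 - 50*g^2 - g + 42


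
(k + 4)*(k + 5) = k^2 + 9*k + 20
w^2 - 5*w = w*(w - 5)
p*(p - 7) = p^2 - 7*p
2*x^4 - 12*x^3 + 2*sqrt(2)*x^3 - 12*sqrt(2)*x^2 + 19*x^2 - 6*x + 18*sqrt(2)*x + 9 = (x - 3)^2*(sqrt(2)*x + 1)^2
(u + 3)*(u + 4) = u^2 + 7*u + 12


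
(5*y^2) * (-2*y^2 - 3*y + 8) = -10*y^4 - 15*y^3 + 40*y^2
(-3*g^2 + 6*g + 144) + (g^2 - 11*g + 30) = -2*g^2 - 5*g + 174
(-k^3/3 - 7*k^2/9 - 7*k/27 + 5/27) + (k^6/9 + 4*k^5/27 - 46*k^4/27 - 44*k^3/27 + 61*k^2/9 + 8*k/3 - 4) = k^6/9 + 4*k^5/27 - 46*k^4/27 - 53*k^3/27 + 6*k^2 + 65*k/27 - 103/27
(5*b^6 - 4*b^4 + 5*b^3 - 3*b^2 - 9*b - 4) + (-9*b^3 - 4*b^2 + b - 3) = 5*b^6 - 4*b^4 - 4*b^3 - 7*b^2 - 8*b - 7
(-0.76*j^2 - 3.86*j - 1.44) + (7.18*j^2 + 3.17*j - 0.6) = 6.42*j^2 - 0.69*j - 2.04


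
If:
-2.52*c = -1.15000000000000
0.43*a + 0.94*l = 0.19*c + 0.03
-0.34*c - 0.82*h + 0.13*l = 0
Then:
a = 0.27141011443337 - 2.18604651162791*l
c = 0.46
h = 0.158536585365854*l - 0.189217963608208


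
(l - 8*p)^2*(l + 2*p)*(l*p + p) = l^4*p - 14*l^3*p^2 + l^3*p + 32*l^2*p^3 - 14*l^2*p^2 + 128*l*p^4 + 32*l*p^3 + 128*p^4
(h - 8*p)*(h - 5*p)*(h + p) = h^3 - 12*h^2*p + 27*h*p^2 + 40*p^3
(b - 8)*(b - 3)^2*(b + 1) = b^4 - 13*b^3 + 43*b^2 - 15*b - 72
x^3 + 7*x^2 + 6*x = x*(x + 1)*(x + 6)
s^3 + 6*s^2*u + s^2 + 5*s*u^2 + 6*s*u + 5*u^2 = (s + 1)*(s + u)*(s + 5*u)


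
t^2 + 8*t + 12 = (t + 2)*(t + 6)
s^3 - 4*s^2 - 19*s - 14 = (s - 7)*(s + 1)*(s + 2)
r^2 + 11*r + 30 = (r + 5)*(r + 6)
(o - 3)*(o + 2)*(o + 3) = o^3 + 2*o^2 - 9*o - 18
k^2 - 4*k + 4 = (k - 2)^2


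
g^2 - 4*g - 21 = (g - 7)*(g + 3)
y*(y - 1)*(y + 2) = y^3 + y^2 - 2*y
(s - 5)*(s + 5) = s^2 - 25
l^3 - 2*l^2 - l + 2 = (l - 2)*(l - 1)*(l + 1)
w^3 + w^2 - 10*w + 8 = (w - 2)*(w - 1)*(w + 4)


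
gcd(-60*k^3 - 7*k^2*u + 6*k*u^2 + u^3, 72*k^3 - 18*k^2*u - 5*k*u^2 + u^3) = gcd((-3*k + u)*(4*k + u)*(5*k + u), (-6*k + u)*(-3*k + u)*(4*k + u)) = -12*k^2 + k*u + u^2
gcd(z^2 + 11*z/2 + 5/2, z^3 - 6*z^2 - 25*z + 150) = z + 5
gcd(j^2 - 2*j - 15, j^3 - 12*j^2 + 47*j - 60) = j - 5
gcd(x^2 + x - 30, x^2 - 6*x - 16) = 1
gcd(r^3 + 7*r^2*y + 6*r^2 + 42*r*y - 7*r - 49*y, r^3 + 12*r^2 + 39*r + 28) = r + 7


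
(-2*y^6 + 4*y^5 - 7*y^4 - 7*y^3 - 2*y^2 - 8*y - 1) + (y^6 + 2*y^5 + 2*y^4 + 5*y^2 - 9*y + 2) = -y^6 + 6*y^5 - 5*y^4 - 7*y^3 + 3*y^2 - 17*y + 1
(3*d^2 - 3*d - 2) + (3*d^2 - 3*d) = 6*d^2 - 6*d - 2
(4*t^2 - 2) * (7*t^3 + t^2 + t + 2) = 28*t^5 + 4*t^4 - 10*t^3 + 6*t^2 - 2*t - 4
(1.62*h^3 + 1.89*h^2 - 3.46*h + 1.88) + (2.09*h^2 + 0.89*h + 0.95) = 1.62*h^3 + 3.98*h^2 - 2.57*h + 2.83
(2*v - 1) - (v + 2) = v - 3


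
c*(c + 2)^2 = c^3 + 4*c^2 + 4*c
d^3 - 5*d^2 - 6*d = d*(d - 6)*(d + 1)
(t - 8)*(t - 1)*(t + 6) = t^3 - 3*t^2 - 46*t + 48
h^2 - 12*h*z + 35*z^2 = (h - 7*z)*(h - 5*z)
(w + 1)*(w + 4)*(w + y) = w^3 + w^2*y + 5*w^2 + 5*w*y + 4*w + 4*y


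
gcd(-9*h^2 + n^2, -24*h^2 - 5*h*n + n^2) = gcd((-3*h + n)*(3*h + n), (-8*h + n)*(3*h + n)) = 3*h + n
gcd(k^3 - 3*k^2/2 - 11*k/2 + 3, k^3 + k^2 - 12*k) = k - 3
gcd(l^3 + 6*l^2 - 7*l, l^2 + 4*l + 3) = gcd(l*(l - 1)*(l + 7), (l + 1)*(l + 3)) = 1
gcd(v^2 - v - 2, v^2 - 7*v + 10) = v - 2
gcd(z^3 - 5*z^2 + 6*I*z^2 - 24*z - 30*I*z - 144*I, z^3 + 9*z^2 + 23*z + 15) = z + 3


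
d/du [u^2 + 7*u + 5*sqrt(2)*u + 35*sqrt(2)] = 2*u + 7 + 5*sqrt(2)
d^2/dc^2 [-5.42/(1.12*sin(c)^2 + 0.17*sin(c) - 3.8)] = (27.195392*sin(c)^4 + 3.095904*sin(c)^3 + 51.63363*sin(c)^2 - 2.690488*sin(c) - 46.448316)/(1.12*sin(c)^2 + 0.17*sin(c) - 3.8)^3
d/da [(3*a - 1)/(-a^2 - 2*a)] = (3*a^2 - 2*a - 2)/(a^2*(a^2 + 4*a + 4))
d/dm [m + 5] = 1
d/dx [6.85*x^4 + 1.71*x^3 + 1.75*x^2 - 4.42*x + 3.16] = 27.4*x^3 + 5.13*x^2 + 3.5*x - 4.42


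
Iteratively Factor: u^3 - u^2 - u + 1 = (u - 1)*(u^2 - 1) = (u - 1)*(u + 1)*(u - 1)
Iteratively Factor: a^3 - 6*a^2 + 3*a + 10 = (a - 2)*(a^2 - 4*a - 5) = (a - 2)*(a + 1)*(a - 5)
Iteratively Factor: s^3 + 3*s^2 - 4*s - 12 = (s + 3)*(s^2 - 4) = (s + 2)*(s + 3)*(s - 2)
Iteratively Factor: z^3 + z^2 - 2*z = (z)*(z^2 + z - 2) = z*(z - 1)*(z + 2)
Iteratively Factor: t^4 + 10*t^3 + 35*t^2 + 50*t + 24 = (t + 3)*(t^3 + 7*t^2 + 14*t + 8) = (t + 2)*(t + 3)*(t^2 + 5*t + 4) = (t + 2)*(t + 3)*(t + 4)*(t + 1)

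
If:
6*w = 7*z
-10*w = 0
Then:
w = 0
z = 0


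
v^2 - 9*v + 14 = (v - 7)*(v - 2)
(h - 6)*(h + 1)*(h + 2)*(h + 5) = h^4 + 2*h^3 - 31*h^2 - 92*h - 60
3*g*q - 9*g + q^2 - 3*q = (3*g + q)*(q - 3)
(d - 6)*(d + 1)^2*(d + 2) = d^4 - 2*d^3 - 19*d^2 - 28*d - 12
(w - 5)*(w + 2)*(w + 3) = w^3 - 19*w - 30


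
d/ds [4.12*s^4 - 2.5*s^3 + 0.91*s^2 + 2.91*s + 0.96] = 16.48*s^3 - 7.5*s^2 + 1.82*s + 2.91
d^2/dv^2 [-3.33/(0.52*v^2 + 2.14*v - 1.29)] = (1.800864*v^2 + 7.411248*v - 3.33*(1.04*v + 2.14)*(2.08*v + 4.28) - 4.467528)/(0.52*v^2 + 2.14*v - 1.29)^3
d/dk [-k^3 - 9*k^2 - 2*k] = -3*k^2 - 18*k - 2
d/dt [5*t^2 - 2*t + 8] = 10*t - 2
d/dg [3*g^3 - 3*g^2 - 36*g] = 9*g^2 - 6*g - 36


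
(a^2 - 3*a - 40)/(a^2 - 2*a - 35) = (a - 8)/(a - 7)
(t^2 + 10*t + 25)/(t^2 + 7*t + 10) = (t + 5)/(t + 2)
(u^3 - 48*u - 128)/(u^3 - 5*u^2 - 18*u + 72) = (u^2 - 4*u - 32)/(u^2 - 9*u + 18)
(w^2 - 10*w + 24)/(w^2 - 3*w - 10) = (-w^2 + 10*w - 24)/(-w^2 + 3*w + 10)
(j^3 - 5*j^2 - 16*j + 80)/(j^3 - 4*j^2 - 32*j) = (j^2 - 9*j + 20)/(j*(j - 8))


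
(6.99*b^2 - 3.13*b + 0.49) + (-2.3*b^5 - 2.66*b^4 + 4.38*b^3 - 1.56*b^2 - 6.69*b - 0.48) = -2.3*b^5 - 2.66*b^4 + 4.38*b^3 + 5.43*b^2 - 9.82*b + 0.01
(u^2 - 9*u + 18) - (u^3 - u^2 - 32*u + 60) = -u^3 + 2*u^2 + 23*u - 42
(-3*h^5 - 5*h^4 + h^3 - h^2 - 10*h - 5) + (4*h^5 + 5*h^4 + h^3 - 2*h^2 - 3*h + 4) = h^5 + 2*h^3 - 3*h^2 - 13*h - 1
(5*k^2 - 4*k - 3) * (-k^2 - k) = -5*k^4 - k^3 + 7*k^2 + 3*k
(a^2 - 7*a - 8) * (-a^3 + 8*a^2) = -a^5 + 15*a^4 - 48*a^3 - 64*a^2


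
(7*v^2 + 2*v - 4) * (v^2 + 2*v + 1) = 7*v^4 + 16*v^3 + 7*v^2 - 6*v - 4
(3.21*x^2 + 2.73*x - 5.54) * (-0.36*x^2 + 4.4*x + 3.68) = -1.1556*x^4 + 13.1412*x^3 + 25.8192*x^2 - 14.3296*x - 20.3872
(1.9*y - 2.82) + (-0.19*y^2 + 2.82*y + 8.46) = -0.19*y^2 + 4.72*y + 5.64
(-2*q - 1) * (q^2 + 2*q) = -2*q^3 - 5*q^2 - 2*q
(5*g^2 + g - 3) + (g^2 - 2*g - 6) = 6*g^2 - g - 9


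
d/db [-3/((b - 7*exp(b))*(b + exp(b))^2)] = 3*((1 - 7*exp(b))*(b + exp(b)) + 2*(b - 7*exp(b))*(exp(b) + 1))/((b - 7*exp(b))^2*(b + exp(b))^3)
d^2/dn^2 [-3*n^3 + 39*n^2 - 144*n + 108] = 78 - 18*n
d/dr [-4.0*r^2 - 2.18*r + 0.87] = -8.0*r - 2.18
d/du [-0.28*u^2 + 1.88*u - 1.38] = 1.88 - 0.56*u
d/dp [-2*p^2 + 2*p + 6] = 2 - 4*p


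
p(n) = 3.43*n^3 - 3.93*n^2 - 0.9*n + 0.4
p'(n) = 10.29*n^2 - 7.86*n - 0.9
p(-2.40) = -67.49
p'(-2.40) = 77.23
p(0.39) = -0.35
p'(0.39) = -2.40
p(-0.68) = -1.88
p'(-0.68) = 9.20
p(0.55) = -0.71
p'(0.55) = -2.11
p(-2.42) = -69.05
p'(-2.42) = 78.38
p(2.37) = 21.85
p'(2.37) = 38.27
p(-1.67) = -25.03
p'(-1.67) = 40.92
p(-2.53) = -78.02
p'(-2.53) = 84.85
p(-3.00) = -124.88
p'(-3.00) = 115.29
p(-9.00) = -2810.30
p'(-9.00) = 903.33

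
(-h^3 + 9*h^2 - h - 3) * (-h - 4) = h^4 - 5*h^3 - 35*h^2 + 7*h + 12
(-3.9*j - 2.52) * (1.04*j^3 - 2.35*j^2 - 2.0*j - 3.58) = -4.056*j^4 + 6.5442*j^3 + 13.722*j^2 + 19.002*j + 9.0216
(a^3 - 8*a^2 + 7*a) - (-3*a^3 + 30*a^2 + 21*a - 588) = 4*a^3 - 38*a^2 - 14*a + 588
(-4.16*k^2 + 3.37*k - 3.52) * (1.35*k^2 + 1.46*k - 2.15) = -5.616*k^4 - 1.5241*k^3 + 9.1122*k^2 - 12.3847*k + 7.568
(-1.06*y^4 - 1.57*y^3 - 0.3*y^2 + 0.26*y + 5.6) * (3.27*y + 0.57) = -3.4662*y^5 - 5.7381*y^4 - 1.8759*y^3 + 0.6792*y^2 + 18.4602*y + 3.192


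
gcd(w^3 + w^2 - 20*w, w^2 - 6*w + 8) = w - 4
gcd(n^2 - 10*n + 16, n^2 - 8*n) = n - 8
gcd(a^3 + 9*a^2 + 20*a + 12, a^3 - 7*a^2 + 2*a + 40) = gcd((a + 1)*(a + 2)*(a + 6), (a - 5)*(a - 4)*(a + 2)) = a + 2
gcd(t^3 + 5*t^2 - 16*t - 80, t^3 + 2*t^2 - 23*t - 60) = t + 4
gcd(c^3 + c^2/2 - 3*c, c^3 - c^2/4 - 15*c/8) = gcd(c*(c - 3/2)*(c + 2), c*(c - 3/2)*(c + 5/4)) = c^2 - 3*c/2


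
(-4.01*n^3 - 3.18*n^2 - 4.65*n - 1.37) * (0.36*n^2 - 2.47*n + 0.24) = -1.4436*n^5 + 8.7599*n^4 + 5.2182*n^3 + 10.2291*n^2 + 2.2679*n - 0.3288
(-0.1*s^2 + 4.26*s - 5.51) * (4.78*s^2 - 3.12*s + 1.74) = -0.478*s^4 + 20.6748*s^3 - 39.803*s^2 + 24.6036*s - 9.5874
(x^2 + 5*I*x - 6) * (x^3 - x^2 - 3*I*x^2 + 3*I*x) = x^5 - x^4 + 2*I*x^4 + 9*x^3 - 2*I*x^3 - 9*x^2 + 18*I*x^2 - 18*I*x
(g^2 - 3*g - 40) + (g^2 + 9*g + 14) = 2*g^2 + 6*g - 26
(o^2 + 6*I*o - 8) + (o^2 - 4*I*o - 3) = 2*o^2 + 2*I*o - 11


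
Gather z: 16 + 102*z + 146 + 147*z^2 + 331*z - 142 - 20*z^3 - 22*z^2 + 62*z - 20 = -20*z^3 + 125*z^2 + 495*z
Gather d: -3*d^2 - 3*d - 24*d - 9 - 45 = -3*d^2 - 27*d - 54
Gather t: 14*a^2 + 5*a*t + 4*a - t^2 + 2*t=14*a^2 + 4*a - t^2 + t*(5*a + 2)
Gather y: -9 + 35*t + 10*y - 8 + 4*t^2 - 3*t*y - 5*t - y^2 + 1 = 4*t^2 + 30*t - y^2 + y*(10 - 3*t) - 16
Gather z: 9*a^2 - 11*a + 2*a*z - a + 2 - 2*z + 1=9*a^2 - 12*a + z*(2*a - 2) + 3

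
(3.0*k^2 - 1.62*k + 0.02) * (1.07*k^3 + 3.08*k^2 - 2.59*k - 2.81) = 3.21*k^5 + 7.5066*k^4 - 12.7382*k^3 - 4.1726*k^2 + 4.5004*k - 0.0562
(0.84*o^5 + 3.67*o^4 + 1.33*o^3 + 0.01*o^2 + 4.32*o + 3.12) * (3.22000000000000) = 2.7048*o^5 + 11.8174*o^4 + 4.2826*o^3 + 0.0322*o^2 + 13.9104*o + 10.0464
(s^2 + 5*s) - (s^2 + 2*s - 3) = 3*s + 3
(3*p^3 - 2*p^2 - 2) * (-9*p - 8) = -27*p^4 - 6*p^3 + 16*p^2 + 18*p + 16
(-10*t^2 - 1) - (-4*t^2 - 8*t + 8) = -6*t^2 + 8*t - 9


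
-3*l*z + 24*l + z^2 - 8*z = (-3*l + z)*(z - 8)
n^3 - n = n*(n - 1)*(n + 1)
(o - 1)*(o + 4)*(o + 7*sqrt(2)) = o^3 + 3*o^2 + 7*sqrt(2)*o^2 - 4*o + 21*sqrt(2)*o - 28*sqrt(2)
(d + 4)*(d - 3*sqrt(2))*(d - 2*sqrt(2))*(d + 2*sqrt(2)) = d^4 - 3*sqrt(2)*d^3 + 4*d^3 - 12*sqrt(2)*d^2 - 8*d^2 - 32*d + 24*sqrt(2)*d + 96*sqrt(2)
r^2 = r^2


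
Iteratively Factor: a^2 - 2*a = (a - 2)*(a)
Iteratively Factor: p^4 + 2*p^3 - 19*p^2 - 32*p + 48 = (p + 4)*(p^3 - 2*p^2 - 11*p + 12) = (p - 4)*(p + 4)*(p^2 + 2*p - 3) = (p - 4)*(p + 3)*(p + 4)*(p - 1)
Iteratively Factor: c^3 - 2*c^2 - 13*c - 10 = (c - 5)*(c^2 + 3*c + 2) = (c - 5)*(c + 2)*(c + 1)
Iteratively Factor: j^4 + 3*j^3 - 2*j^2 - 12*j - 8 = (j - 2)*(j^3 + 5*j^2 + 8*j + 4) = (j - 2)*(j + 2)*(j^2 + 3*j + 2) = (j - 2)*(j + 1)*(j + 2)*(j + 2)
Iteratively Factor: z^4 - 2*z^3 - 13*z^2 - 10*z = (z + 1)*(z^3 - 3*z^2 - 10*z) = (z + 1)*(z + 2)*(z^2 - 5*z) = z*(z + 1)*(z + 2)*(z - 5)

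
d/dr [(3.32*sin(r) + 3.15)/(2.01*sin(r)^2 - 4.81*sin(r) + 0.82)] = (-6.6732*sin(r)^2 - 12.663*sin(r) + 17.8739)*cos(r)/(4.0401*sin(r)^4 - 19.3362*sin(r)^3 + 26.4325*sin(r)^2 - 7.8884*sin(r) + 0.6724)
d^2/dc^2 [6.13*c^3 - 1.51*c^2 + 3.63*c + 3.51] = 36.78*c - 3.02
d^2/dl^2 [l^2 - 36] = 2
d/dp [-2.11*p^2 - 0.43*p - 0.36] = -4.22*p - 0.43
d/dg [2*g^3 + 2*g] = 6*g^2 + 2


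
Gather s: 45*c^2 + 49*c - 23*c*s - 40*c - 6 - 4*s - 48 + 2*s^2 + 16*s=45*c^2 + 9*c + 2*s^2 + s*(12 - 23*c) - 54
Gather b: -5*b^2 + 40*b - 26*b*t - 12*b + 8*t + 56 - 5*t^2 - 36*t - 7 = -5*b^2 + b*(28 - 26*t) - 5*t^2 - 28*t + 49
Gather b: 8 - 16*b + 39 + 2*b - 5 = 42 - 14*b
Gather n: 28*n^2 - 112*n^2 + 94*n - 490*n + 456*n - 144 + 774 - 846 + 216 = -84*n^2 + 60*n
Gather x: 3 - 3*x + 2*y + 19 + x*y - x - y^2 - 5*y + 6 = x*(y - 4) - y^2 - 3*y + 28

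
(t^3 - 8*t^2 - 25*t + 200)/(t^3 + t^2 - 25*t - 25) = (t - 8)/(t + 1)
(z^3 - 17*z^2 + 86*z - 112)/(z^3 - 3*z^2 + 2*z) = (z^2 - 15*z + 56)/(z*(z - 1))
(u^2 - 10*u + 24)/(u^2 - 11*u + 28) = (u - 6)/(u - 7)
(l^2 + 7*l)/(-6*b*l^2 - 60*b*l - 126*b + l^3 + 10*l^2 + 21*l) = -l/(6*b*l + 18*b - l^2 - 3*l)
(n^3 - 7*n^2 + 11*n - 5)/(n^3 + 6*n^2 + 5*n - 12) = (n^2 - 6*n + 5)/(n^2 + 7*n + 12)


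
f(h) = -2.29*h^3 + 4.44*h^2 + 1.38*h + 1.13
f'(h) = -6.87*h^2 + 8.88*h + 1.38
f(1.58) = 5.36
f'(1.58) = -1.74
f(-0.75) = 3.56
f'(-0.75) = -9.14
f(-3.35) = 132.43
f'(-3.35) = -105.47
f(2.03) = 3.07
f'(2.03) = -8.90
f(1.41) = 5.48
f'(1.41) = 0.24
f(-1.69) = 22.53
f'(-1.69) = -33.25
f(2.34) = -0.67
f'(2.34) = -15.46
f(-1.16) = 9.08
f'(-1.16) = -18.17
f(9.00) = -1296.22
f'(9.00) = -475.17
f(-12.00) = 4581.05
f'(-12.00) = -1094.46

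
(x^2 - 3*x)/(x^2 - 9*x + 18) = x/(x - 6)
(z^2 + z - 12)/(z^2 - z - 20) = (z - 3)/(z - 5)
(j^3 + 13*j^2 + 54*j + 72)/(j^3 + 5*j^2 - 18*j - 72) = (j + 4)/(j - 4)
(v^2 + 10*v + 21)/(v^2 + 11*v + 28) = (v + 3)/(v + 4)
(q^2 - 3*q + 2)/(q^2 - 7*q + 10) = (q - 1)/(q - 5)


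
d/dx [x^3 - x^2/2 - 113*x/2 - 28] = 3*x^2 - x - 113/2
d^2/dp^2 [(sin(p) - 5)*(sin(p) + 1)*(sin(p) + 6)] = -9*sin(p)^3 - 8*sin(p)^2 + 35*sin(p) + 4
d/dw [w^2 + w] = 2*w + 1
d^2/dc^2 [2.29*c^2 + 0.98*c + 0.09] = 4.58000000000000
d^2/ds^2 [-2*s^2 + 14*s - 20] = -4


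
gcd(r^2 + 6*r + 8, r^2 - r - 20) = r + 4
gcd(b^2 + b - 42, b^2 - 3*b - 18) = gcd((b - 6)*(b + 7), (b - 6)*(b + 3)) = b - 6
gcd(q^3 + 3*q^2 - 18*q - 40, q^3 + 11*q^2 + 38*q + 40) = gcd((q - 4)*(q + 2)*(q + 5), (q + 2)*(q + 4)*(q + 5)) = q^2 + 7*q + 10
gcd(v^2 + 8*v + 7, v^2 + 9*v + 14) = v + 7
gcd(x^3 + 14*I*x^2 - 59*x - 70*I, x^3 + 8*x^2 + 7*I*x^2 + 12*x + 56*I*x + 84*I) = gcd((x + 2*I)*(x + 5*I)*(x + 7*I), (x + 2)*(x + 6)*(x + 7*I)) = x + 7*I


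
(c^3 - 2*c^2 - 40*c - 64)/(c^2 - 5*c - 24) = (c^2 + 6*c + 8)/(c + 3)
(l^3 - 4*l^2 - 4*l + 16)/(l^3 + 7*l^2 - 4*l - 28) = (l - 4)/(l + 7)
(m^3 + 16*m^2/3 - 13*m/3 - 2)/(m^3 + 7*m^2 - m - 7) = (m^2 + 19*m/3 + 2)/(m^2 + 8*m + 7)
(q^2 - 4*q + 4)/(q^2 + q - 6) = (q - 2)/(q + 3)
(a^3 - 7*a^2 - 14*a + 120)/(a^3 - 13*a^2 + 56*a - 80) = (a^2 - 2*a - 24)/(a^2 - 8*a + 16)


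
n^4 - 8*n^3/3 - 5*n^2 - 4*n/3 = n*(n - 4)*(n + 1/3)*(n + 1)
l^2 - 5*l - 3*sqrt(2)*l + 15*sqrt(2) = (l - 5)*(l - 3*sqrt(2))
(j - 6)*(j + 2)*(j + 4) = j^3 - 28*j - 48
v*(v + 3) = v^2 + 3*v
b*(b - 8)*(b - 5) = b^3 - 13*b^2 + 40*b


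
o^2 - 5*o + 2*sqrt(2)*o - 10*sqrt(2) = (o - 5)*(o + 2*sqrt(2))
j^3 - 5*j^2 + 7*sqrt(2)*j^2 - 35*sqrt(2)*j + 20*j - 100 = (j - 5)*(j + 2*sqrt(2))*(j + 5*sqrt(2))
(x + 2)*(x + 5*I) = x^2 + 2*x + 5*I*x + 10*I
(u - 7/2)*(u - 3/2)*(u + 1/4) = u^3 - 19*u^2/4 + 4*u + 21/16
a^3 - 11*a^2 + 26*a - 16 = (a - 8)*(a - 2)*(a - 1)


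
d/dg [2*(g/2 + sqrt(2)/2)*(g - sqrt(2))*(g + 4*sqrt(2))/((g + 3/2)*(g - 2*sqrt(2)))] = 4*(g^4 - 4*sqrt(2)*g^3 + 3*g^3 - 14*g^2 - 3*sqrt(2)*g^2 - 48*g + 16*sqrt(2)*g - 32 + 18*sqrt(2))/(4*g^4 - 16*sqrt(2)*g^3 + 12*g^3 - 48*sqrt(2)*g^2 + 41*g^2 - 36*sqrt(2)*g + 96*g + 72)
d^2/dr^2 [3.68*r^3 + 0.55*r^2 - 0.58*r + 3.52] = 22.08*r + 1.1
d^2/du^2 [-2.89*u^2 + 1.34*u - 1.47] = -5.78000000000000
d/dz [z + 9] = 1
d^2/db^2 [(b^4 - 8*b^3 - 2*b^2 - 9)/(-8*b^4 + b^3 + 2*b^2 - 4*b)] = 12*(84*b^9 + 56*b^8 + 88*b^7 + 663*b^6 - 224*b^5 - 211*b^4 + 144*b^3 - 36*b + 24)/(b^3*(512*b^9 - 192*b^8 - 360*b^7 + 863*b^6 - 102*b^5 - 384*b^4 + 424*b^3 - 96*b + 64))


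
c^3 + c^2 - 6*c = c*(c - 2)*(c + 3)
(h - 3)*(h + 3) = h^2 - 9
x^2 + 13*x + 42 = (x + 6)*(x + 7)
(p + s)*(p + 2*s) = p^2 + 3*p*s + 2*s^2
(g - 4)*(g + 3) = g^2 - g - 12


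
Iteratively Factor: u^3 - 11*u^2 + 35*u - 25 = (u - 5)*(u^2 - 6*u + 5) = (u - 5)^2*(u - 1)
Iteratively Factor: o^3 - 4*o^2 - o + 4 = (o - 1)*(o^2 - 3*o - 4) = (o - 1)*(o + 1)*(o - 4)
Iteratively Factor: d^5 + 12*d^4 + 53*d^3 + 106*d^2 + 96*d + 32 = (d + 1)*(d^4 + 11*d^3 + 42*d^2 + 64*d + 32) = (d + 1)*(d + 4)*(d^3 + 7*d^2 + 14*d + 8) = (d + 1)*(d + 2)*(d + 4)*(d^2 + 5*d + 4) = (d + 1)*(d + 2)*(d + 4)^2*(d + 1)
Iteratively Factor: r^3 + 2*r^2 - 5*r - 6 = (r - 2)*(r^2 + 4*r + 3) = (r - 2)*(r + 1)*(r + 3)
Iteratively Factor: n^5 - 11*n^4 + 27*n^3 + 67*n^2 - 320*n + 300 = (n - 2)*(n^4 - 9*n^3 + 9*n^2 + 85*n - 150) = (n - 5)*(n - 2)*(n^3 - 4*n^2 - 11*n + 30) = (n - 5)*(n - 2)*(n + 3)*(n^2 - 7*n + 10) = (n - 5)^2*(n - 2)*(n + 3)*(n - 2)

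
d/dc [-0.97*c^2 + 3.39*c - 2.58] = 3.39 - 1.94*c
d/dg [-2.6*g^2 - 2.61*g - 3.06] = -5.2*g - 2.61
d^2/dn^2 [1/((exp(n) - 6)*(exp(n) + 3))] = (4*exp(3*n) - 9*exp(2*n) + 81*exp(n) - 54)*exp(n)/(exp(6*n) - 9*exp(5*n) - 27*exp(4*n) + 297*exp(3*n) + 486*exp(2*n) - 2916*exp(n) - 5832)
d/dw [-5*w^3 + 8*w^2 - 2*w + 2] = -15*w^2 + 16*w - 2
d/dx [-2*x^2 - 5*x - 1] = -4*x - 5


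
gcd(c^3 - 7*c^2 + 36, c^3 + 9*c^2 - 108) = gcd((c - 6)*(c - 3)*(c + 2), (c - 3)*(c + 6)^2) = c - 3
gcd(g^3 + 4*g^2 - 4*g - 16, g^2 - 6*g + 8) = g - 2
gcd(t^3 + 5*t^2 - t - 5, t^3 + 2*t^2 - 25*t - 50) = t + 5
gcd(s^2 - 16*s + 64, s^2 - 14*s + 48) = s - 8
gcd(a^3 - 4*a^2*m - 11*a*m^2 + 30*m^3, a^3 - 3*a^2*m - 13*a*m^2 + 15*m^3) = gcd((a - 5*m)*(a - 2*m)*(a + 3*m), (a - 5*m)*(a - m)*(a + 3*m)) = a^2 - 2*a*m - 15*m^2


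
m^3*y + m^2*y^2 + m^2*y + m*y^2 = m*(m + y)*(m*y + y)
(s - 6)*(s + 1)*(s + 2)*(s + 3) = s^4 - 25*s^2 - 60*s - 36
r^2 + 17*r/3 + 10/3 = (r + 2/3)*(r + 5)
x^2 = x^2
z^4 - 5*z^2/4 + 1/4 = (z - 1)*(z - 1/2)*(z + 1/2)*(z + 1)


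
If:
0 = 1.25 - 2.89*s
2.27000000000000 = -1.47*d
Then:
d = -1.54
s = 0.43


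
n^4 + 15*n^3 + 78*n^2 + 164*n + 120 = (n + 2)^2*(n + 5)*(n + 6)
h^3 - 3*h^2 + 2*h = h*(h - 2)*(h - 1)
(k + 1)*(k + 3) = k^2 + 4*k + 3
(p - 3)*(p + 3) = p^2 - 9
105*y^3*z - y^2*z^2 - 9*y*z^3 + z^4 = z*(-7*y + z)*(-5*y + z)*(3*y + z)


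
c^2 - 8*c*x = c*(c - 8*x)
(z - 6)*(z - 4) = z^2 - 10*z + 24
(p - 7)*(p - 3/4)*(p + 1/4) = p^3 - 15*p^2/2 + 53*p/16 + 21/16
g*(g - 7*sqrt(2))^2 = g^3 - 14*sqrt(2)*g^2 + 98*g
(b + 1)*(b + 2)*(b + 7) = b^3 + 10*b^2 + 23*b + 14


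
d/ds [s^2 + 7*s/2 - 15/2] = 2*s + 7/2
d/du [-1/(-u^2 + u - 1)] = (1 - 2*u)/(u^2 - u + 1)^2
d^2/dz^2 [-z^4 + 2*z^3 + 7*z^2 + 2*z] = -12*z^2 + 12*z + 14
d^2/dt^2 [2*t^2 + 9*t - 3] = 4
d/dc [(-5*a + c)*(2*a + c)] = -3*a + 2*c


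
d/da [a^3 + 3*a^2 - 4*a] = 3*a^2 + 6*a - 4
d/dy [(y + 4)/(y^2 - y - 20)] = -1/(y^2 - 10*y + 25)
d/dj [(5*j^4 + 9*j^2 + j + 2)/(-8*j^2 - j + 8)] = (-80*j^5 - 15*j^4 + 160*j^3 - j^2 + 176*j + 10)/(64*j^4 + 16*j^3 - 127*j^2 - 16*j + 64)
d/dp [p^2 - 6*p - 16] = 2*p - 6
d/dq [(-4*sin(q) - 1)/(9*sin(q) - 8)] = 41*cos(q)/(9*sin(q) - 8)^2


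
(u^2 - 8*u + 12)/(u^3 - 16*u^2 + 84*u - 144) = (u - 2)/(u^2 - 10*u + 24)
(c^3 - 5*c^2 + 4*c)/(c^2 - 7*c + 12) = c*(c - 1)/(c - 3)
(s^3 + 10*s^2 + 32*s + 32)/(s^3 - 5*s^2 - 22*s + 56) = (s^2 + 6*s + 8)/(s^2 - 9*s + 14)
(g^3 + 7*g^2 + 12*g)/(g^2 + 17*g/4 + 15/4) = 4*g*(g + 4)/(4*g + 5)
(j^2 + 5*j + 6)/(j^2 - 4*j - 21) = (j + 2)/(j - 7)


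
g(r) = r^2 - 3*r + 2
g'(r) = 2*r - 3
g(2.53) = 0.81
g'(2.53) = 2.06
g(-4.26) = 32.93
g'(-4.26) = -11.52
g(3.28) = 2.92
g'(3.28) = 3.56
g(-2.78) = 18.07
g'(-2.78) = -8.56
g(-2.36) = 14.65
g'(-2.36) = -7.72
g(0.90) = 0.11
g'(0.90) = -1.20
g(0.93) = 0.07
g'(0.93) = -1.14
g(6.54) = 25.15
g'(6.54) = 10.08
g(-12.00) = 182.00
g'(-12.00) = -27.00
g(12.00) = 110.00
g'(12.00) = 21.00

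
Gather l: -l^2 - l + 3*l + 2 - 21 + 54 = -l^2 + 2*l + 35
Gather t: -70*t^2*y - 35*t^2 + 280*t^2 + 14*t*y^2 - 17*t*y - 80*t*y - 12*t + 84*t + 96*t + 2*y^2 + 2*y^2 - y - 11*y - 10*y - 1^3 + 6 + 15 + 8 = t^2*(245 - 70*y) + t*(14*y^2 - 97*y + 168) + 4*y^2 - 22*y + 28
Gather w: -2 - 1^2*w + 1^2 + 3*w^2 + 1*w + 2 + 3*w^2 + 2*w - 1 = 6*w^2 + 2*w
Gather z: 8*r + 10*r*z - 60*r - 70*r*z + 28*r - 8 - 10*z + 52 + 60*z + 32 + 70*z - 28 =-24*r + z*(120 - 60*r) + 48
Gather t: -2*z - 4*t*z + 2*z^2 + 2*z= -4*t*z + 2*z^2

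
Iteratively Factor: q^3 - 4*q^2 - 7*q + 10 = (q - 1)*(q^2 - 3*q - 10) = (q - 1)*(q + 2)*(q - 5)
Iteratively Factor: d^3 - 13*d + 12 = (d - 1)*(d^2 + d - 12) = (d - 3)*(d - 1)*(d + 4)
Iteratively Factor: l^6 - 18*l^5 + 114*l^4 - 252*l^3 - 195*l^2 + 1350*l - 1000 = (l - 5)*(l^5 - 13*l^4 + 49*l^3 - 7*l^2 - 230*l + 200) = (l - 5)*(l + 2)*(l^4 - 15*l^3 + 79*l^2 - 165*l + 100) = (l - 5)*(l - 4)*(l + 2)*(l^3 - 11*l^2 + 35*l - 25) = (l - 5)*(l - 4)*(l - 1)*(l + 2)*(l^2 - 10*l + 25) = (l - 5)^2*(l - 4)*(l - 1)*(l + 2)*(l - 5)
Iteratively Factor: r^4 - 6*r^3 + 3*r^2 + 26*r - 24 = (r - 3)*(r^3 - 3*r^2 - 6*r + 8) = (r - 3)*(r + 2)*(r^2 - 5*r + 4) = (r - 4)*(r - 3)*(r + 2)*(r - 1)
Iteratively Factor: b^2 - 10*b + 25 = (b - 5)*(b - 5)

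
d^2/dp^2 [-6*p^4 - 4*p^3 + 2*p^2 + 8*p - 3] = -72*p^2 - 24*p + 4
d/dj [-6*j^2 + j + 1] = 1 - 12*j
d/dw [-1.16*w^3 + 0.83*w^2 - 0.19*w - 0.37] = -3.48*w^2 + 1.66*w - 0.19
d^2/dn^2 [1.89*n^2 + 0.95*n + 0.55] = 3.78000000000000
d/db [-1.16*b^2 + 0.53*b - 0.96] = 0.53 - 2.32*b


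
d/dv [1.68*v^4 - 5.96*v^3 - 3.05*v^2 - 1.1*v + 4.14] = 6.72*v^3 - 17.88*v^2 - 6.1*v - 1.1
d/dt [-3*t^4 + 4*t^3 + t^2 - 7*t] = -12*t^3 + 12*t^2 + 2*t - 7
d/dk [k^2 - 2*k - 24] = 2*k - 2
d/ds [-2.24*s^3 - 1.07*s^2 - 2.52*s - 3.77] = -6.72*s^2 - 2.14*s - 2.52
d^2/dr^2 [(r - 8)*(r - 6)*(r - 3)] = 6*r - 34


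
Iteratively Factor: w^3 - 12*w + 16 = (w - 2)*(w^2 + 2*w - 8) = (w - 2)*(w + 4)*(w - 2)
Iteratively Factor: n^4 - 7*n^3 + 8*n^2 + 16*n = (n - 4)*(n^3 - 3*n^2 - 4*n) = (n - 4)^2*(n^2 + n) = (n - 4)^2*(n + 1)*(n)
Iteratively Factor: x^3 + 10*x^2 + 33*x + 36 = (x + 3)*(x^2 + 7*x + 12) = (x + 3)^2*(x + 4)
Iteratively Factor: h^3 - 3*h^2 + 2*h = (h)*(h^2 - 3*h + 2) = h*(h - 2)*(h - 1)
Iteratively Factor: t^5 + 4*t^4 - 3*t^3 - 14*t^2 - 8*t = (t + 1)*(t^4 + 3*t^3 - 6*t^2 - 8*t) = (t - 2)*(t + 1)*(t^3 + 5*t^2 + 4*t) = (t - 2)*(t + 1)*(t + 4)*(t^2 + t) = (t - 2)*(t + 1)^2*(t + 4)*(t)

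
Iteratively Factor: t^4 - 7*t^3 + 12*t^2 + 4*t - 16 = (t + 1)*(t^3 - 8*t^2 + 20*t - 16) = (t - 2)*(t + 1)*(t^2 - 6*t + 8) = (t - 4)*(t - 2)*(t + 1)*(t - 2)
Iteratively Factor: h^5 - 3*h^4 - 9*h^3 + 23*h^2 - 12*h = (h + 3)*(h^4 - 6*h^3 + 9*h^2 - 4*h) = (h - 4)*(h + 3)*(h^3 - 2*h^2 + h) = (h - 4)*(h - 1)*(h + 3)*(h^2 - h) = (h - 4)*(h - 1)^2*(h + 3)*(h)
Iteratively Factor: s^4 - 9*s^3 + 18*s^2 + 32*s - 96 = (s + 2)*(s^3 - 11*s^2 + 40*s - 48) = (s - 3)*(s + 2)*(s^2 - 8*s + 16) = (s - 4)*(s - 3)*(s + 2)*(s - 4)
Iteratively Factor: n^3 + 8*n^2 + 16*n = (n + 4)*(n^2 + 4*n) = (n + 4)^2*(n)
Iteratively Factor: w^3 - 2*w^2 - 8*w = (w)*(w^2 - 2*w - 8) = w*(w + 2)*(w - 4)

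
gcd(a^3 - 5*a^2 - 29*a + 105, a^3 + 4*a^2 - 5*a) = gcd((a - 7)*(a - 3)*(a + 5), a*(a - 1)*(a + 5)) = a + 5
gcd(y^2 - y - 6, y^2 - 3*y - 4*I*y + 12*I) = y - 3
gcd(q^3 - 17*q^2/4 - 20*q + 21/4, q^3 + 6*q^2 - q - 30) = q + 3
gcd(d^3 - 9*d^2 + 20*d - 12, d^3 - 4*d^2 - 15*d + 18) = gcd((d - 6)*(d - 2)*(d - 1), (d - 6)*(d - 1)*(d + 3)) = d^2 - 7*d + 6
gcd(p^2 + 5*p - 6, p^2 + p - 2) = p - 1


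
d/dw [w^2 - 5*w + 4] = 2*w - 5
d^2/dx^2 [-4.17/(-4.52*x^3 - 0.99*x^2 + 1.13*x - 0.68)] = (-(113.0904*x + 8.2566)*(4.52*x^3 + 0.99*x^2 - 1.13*x + 0.68) + 4.17*(13.56*x^2 + 1.98*x - 1.13)*(27.12*x^2 + 3.96*x - 2.26))/(4.52*x^3 + 0.99*x^2 - 1.13*x + 0.68)^3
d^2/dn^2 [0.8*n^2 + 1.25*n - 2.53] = 1.60000000000000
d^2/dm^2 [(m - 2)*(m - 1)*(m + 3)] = 6*m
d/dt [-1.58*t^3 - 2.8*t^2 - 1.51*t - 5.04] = -4.74*t^2 - 5.6*t - 1.51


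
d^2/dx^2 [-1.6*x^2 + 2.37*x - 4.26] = -3.20000000000000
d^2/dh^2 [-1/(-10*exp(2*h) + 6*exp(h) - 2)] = ((3 - 20*exp(h))*(5*exp(2*h) - 3*exp(h) + 1)/2 + (10*exp(h) - 3)^2*exp(h))*exp(h)/(5*exp(2*h) - 3*exp(h) + 1)^3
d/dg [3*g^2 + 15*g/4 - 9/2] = 6*g + 15/4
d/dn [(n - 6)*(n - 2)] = 2*n - 8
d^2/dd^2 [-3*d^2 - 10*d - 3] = -6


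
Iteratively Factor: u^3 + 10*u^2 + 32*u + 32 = (u + 4)*(u^2 + 6*u + 8) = (u + 4)^2*(u + 2)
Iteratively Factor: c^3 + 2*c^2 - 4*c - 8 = (c - 2)*(c^2 + 4*c + 4) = (c - 2)*(c + 2)*(c + 2)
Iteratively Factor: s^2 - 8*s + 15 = (s - 3)*(s - 5)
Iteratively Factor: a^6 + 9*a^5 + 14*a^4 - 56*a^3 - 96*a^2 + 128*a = (a + 4)*(a^5 + 5*a^4 - 6*a^3 - 32*a^2 + 32*a) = a*(a + 4)*(a^4 + 5*a^3 - 6*a^2 - 32*a + 32) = a*(a + 4)^2*(a^3 + a^2 - 10*a + 8) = a*(a + 4)^3*(a^2 - 3*a + 2) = a*(a - 2)*(a + 4)^3*(a - 1)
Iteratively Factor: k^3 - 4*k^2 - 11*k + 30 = (k - 5)*(k^2 + k - 6) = (k - 5)*(k - 2)*(k + 3)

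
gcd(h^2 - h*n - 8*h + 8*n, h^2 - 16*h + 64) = h - 8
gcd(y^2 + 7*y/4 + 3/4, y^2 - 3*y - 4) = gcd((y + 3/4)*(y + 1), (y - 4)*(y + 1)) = y + 1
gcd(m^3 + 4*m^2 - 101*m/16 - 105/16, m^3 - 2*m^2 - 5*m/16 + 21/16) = m^2 - m - 21/16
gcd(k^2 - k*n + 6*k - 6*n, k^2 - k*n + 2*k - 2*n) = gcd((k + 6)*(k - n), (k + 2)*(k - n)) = k - n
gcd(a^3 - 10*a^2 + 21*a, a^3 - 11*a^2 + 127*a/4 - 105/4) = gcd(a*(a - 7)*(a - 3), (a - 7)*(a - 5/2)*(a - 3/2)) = a - 7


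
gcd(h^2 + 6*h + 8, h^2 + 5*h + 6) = h + 2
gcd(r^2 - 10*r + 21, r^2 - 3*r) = r - 3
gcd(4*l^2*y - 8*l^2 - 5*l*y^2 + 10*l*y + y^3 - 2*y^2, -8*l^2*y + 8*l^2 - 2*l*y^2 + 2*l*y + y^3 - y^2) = -4*l + y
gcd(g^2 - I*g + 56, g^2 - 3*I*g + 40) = g - 8*I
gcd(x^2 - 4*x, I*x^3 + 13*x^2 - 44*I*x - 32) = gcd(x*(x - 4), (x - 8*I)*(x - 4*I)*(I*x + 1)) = 1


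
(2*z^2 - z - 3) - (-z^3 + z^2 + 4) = z^3 + z^2 - z - 7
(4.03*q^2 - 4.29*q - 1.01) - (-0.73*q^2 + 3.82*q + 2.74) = 4.76*q^2 - 8.11*q - 3.75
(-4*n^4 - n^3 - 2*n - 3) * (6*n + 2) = -24*n^5 - 14*n^4 - 2*n^3 - 12*n^2 - 22*n - 6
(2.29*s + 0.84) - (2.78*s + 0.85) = -0.49*s - 0.01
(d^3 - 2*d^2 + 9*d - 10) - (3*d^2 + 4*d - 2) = d^3 - 5*d^2 + 5*d - 8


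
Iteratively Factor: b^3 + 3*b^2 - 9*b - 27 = (b + 3)*(b^2 - 9) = (b - 3)*(b + 3)*(b + 3)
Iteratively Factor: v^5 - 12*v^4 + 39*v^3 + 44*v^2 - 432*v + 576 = (v - 3)*(v^4 - 9*v^3 + 12*v^2 + 80*v - 192) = (v - 3)*(v + 3)*(v^3 - 12*v^2 + 48*v - 64) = (v - 4)*(v - 3)*(v + 3)*(v^2 - 8*v + 16) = (v - 4)^2*(v - 3)*(v + 3)*(v - 4)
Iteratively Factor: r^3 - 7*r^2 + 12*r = (r)*(r^2 - 7*r + 12) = r*(r - 3)*(r - 4)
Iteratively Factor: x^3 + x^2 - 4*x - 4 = (x - 2)*(x^2 + 3*x + 2) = (x - 2)*(x + 2)*(x + 1)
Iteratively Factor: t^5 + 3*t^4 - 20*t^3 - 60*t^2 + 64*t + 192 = (t - 2)*(t^4 + 5*t^3 - 10*t^2 - 80*t - 96) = (t - 2)*(t + 2)*(t^3 + 3*t^2 - 16*t - 48) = (t - 2)*(t + 2)*(t + 3)*(t^2 - 16) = (t - 4)*(t - 2)*(t + 2)*(t + 3)*(t + 4)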